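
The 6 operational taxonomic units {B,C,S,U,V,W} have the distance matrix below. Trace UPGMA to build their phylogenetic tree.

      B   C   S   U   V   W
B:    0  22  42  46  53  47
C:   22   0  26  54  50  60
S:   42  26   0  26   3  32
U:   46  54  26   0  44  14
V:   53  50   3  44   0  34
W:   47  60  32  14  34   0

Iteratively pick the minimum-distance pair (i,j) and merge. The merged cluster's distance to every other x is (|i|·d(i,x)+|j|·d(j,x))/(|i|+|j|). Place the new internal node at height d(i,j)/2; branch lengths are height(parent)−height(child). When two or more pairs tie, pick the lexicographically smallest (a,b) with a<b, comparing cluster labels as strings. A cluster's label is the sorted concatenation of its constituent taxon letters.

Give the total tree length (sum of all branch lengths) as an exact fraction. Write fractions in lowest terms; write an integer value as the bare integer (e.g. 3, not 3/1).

1. join S+V (d=3) ⇒ SV; edges |S|=3/2, |V|=3/2
  updated: d(B,SV)=95/2, d(C,SV)=38, d(SV,U)=35, d(SV,W)=33
2. join U+W (d=14) ⇒ UW; edges |U|=7, |W|=7
  updated: d(B,UW)=93/2, d(C,UW)=57, d(SV,UW)=34
3. join B+C (d=22) ⇒ BC; edges |B|=11, |C|=11
  updated: d(BC,SV)=171/4, d(BC,UW)=207/4
4. join SV+UW (d=34) ⇒ SUVW; edges |SV|=31/2, |UW|=10
  updated: d(BC,SUVW)=189/4
5. join BC+SUVW (d=189/4) ⇒ BCSUVW; edges |BC|=101/8, |SUVW|=53/8
final tree: ((B:11,C:11):101/8,((S:3/2,V:3/2):31/2,(U:7,W:7):10):53/8)
total length: 335/4

335/4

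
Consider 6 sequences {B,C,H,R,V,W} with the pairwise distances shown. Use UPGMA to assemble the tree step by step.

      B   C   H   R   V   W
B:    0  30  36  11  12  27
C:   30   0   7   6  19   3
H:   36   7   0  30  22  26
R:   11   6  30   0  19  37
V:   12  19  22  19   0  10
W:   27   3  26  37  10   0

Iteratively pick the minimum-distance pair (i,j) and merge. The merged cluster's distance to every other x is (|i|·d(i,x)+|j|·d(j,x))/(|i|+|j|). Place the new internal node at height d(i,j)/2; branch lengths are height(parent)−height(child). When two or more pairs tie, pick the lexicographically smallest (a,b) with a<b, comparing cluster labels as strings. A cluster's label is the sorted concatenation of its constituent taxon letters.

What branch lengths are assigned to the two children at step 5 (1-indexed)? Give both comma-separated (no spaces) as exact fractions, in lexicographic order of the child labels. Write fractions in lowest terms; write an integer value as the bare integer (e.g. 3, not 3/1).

109/16,151/48

step 1: merge (C,W) at d=3; branch lengths C→3/2, W→3/2; new cluster CW
  updated: d(B,CW)=57/2, d(CW,H)=33/2, d(CW,R)=43/2, d(CW,V)=29/2
step 2: merge (B,R) at d=11; branch lengths B→11/2, R→11/2; new cluster BR
  updated: d(BR,CW)=25, d(BR,H)=33, d(BR,V)=31/2
step 3: merge (CW,V) at d=29/2; branch lengths CW→23/4, V→29/4; new cluster CVW
  updated: d(BR,CVW)=131/6, d(CVW,H)=55/3
step 4: merge (CVW,H) at d=55/3; branch lengths CVW→23/12, H→55/6; new cluster CHVW
  updated: d(BR,CHVW)=197/8
step 5: merge (BR,CHVW) at d=197/8; branch lengths BR→109/16, CHVW→151/48; new cluster BCHRVW
final tree: ((B:11/2,R:11/2):109/16,(((C:3/2,W:3/2):23/4,V:29/4):23/12,H:55/6):151/48)
total length: 1153/24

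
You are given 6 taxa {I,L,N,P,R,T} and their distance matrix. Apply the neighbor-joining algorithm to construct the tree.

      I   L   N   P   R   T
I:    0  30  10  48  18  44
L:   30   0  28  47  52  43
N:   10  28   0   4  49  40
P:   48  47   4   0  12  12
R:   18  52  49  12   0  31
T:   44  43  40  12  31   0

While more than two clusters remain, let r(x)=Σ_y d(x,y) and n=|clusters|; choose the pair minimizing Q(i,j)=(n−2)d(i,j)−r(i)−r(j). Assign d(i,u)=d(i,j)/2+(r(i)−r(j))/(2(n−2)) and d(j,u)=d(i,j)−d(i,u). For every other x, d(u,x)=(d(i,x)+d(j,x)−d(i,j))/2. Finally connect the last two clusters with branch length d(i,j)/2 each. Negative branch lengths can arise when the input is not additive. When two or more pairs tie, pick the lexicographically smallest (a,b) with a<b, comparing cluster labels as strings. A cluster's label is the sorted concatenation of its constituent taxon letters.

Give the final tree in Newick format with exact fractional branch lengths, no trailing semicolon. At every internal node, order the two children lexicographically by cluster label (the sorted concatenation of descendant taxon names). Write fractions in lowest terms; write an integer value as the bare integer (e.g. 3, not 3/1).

step 1: merge (P,T) at d=12, Q=-245; branch lengths P→1/8, T→95/8; new cluster PT
  updated: d(I,PT)=40, d(L,PT)=39, d(N,PT)=16, d(PT,R)=31/2
step 2: merge (PT,R) at d=31/2, Q=-397/2; branch lengths PT→15/4, R→47/4; new cluster PRT
  updated: d(I,PRT)=85/4, d(L,PRT)=151/4, d(N,PRT)=99/4
step 3: merge (I,N) at d=10, Q=-104; branch lengths I→37/8, N→43/8; new cluster IN
  updated: d(IN,L)=24, d(IN,PRT)=18
step 4: merge (IN,L) at d=24, Q=-319/4; branch lengths IN→17/8, L→175/8; new cluster ILN
  updated: d(ILN,PRT)=127/8
step 5: merge (ILN,PRT) at d=127/8; branch lengths ILN→127/16, PRT→127/16; new cluster ILNPRT
final tree: (((I:37/8,N:43/8):17/8,L:175/8):127/16,((P:1/8,T:95/8):15/4,R:47/4):127/16)
total length: 619/8

(((I:37/8,N:43/8):17/8,L:175/8):127/16,((P:1/8,T:95/8):15/4,R:47/4):127/16)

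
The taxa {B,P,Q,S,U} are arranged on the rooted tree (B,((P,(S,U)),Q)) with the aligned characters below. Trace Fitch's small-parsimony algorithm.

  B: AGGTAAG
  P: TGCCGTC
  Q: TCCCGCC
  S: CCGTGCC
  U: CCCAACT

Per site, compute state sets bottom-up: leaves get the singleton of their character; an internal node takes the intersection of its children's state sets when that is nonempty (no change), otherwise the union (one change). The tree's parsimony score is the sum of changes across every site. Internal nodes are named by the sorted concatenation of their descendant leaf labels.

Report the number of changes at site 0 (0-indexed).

[col 0] SU: children S:{C}, U:{C} ∩→ {C}; cost 0
[col 0] PSU: children P:{T}, SU:{C} ∪→ {C,T}; cost 1
[col 0] PQSU: children PSU:{C,T}, Q:{T} ∩→ {T}; cost 0
[col 0] BPQSU: children B:{A}, PQSU:{T} ∪→ {A,T}; cost 1
[col 1] SU: children S:{C}, U:{C} ∩→ {C}; cost 0
[col 1] PSU: children P:{G}, SU:{C} ∪→ {C,G}; cost 1
[col 1] PQSU: children PSU:{C,G}, Q:{C} ∩→ {C}; cost 0
[col 1] BPQSU: children B:{G}, PQSU:{C} ∪→ {C,G}; cost 1
[col 2] SU: children S:{G}, U:{C} ∪→ {C,G}; cost 1
[col 2] PSU: children P:{C}, SU:{C,G} ∩→ {C}; cost 0
[col 2] PQSU: children PSU:{C}, Q:{C} ∩→ {C}; cost 0
[col 2] BPQSU: children B:{G}, PQSU:{C} ∪→ {C,G}; cost 1
[col 3] SU: children S:{T}, U:{A} ∪→ {A,T}; cost 1
[col 3] PSU: children P:{C}, SU:{A,T} ∪→ {A,C,T}; cost 1
[col 3] PQSU: children PSU:{A,C,T}, Q:{C} ∩→ {C}; cost 0
[col 3] BPQSU: children B:{T}, PQSU:{C} ∪→ {C,T}; cost 1
[col 4] SU: children S:{G}, U:{A} ∪→ {A,G}; cost 1
[col 4] PSU: children P:{G}, SU:{A,G} ∩→ {G}; cost 0
[col 4] PQSU: children PSU:{G}, Q:{G} ∩→ {G}; cost 0
[col 4] BPQSU: children B:{A}, PQSU:{G} ∪→ {A,G}; cost 1
[col 5] SU: children S:{C}, U:{C} ∩→ {C}; cost 0
[col 5] PSU: children P:{T}, SU:{C} ∪→ {C,T}; cost 1
[col 5] PQSU: children PSU:{C,T}, Q:{C} ∩→ {C}; cost 0
[col 5] BPQSU: children B:{A}, PQSU:{C} ∪→ {A,C}; cost 1
[col 6] SU: children S:{C}, U:{T} ∪→ {C,T}; cost 1
[col 6] PSU: children P:{C}, SU:{C,T} ∩→ {C}; cost 0
[col 6] PQSU: children PSU:{C}, Q:{C} ∩→ {C}; cost 0
[col 6] BPQSU: children B:{G}, PQSU:{C} ∪→ {C,G}; cost 1
per-site changes: [2, 2, 2, 3, 2, 2, 2]; total = 15

2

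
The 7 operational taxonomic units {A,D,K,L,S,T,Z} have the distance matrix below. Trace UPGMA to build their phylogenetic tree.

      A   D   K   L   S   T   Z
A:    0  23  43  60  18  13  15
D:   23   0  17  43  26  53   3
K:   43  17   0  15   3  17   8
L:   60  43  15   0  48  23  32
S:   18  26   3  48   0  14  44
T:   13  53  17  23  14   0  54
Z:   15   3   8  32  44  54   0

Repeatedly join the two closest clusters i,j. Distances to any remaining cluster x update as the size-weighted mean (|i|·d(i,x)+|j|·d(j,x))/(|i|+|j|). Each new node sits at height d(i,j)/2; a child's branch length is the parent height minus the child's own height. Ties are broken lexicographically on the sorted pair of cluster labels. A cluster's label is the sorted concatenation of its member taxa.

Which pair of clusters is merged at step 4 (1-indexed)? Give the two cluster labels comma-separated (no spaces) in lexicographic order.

AT,KS

iteration 1: select D,Z (d=3); attach at lengths (3/2, 3/2); label the merged cluster DZ
  updated: d(A,DZ)=19, d(DZ,K)=25/2, d(DZ,L)=75/2, d(DZ,S)=35, d(DZ,T)=107/2
iteration 2: select K,S (d=3); attach at lengths (3/2, 3/2); label the merged cluster KS
  updated: d(A,KS)=61/2, d(DZ,KS)=95/4, d(KS,L)=63/2, d(KS,T)=31/2
iteration 3: select A,T (d=13); attach at lengths (13/2, 13/2); label the merged cluster AT
  updated: d(AT,DZ)=145/4, d(AT,KS)=23, d(AT,L)=83/2
iteration 4: select AT,KS (d=23); attach at lengths (5, 10); label the merged cluster AKST
  updated: d(AKST,DZ)=30, d(AKST,L)=73/2
iteration 5: select AKST,DZ (d=30); attach at lengths (7/2, 27/2); label the merged cluster ADKSTZ
  updated: d(ADKSTZ,L)=221/6
iteration 6: select ADKSTZ,L (d=221/6); attach at lengths (41/12, 221/12); label the merged cluster ADKLSTZ
final tree: ((((A:13/2,T:13/2):5,(K:3/2,S:3/2):10):7/2,(D:3/2,Z:3/2):27/2):41/12,L:221/12)
total length: 437/6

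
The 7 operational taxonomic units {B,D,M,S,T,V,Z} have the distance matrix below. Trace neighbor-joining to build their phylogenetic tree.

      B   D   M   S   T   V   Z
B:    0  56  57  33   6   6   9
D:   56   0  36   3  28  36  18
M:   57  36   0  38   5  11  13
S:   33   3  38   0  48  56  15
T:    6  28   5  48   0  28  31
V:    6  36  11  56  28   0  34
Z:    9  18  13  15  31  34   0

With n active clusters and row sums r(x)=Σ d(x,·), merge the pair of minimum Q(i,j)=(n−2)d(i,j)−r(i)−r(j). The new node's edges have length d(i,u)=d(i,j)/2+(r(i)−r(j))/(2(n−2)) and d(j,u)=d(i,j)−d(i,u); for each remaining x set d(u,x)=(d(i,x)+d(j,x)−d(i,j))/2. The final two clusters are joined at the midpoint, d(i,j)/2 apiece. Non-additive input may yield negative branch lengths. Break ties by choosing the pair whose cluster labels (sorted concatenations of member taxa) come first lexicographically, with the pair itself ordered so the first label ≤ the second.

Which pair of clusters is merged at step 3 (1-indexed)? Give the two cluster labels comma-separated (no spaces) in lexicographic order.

DS,Z

iteration 1: select D,S (d=3, Q=-355); attach at lengths (-1/10, 31/10); label the merged cluster DS
  updated: d(B,DS)=43, d(DS,M)=71/2, d(DS,T)=73/2, d(DS,V)=89/2, d(DS,Z)=15
iteration 2: select B,V (d=6, Q=-441/2); attach at lengths (43/16, 53/16); label the merged cluster BV
  updated: d(BV,DS)=163/4, d(BV,M)=31, d(BV,T)=14, d(BV,Z)=37/2
iteration 3: select DS,Z (d=15, Q=-641/4); attach at lengths (127/8, -7/8); label the merged cluster DSZ
  updated: d(BV,DSZ)=177/8, d(DSZ,M)=67/4, d(DSZ,T)=105/4
iteration 4: select BV,DSZ (d=177/8, Q=-88); attach at lengths (185/16, 169/16); label the merged cluster BDSVZ
  updated: d(BDSVZ,M)=205/16, d(BDSVZ,T)=145/16
iteration 5: select BDSVZ,M (d=205/16, Q=-215/8); attach at lengths (135/16, 35/8); label the merged cluster BDMSVZ
  updated: d(BDMSVZ,T)=5/8
iteration 6: select BDMSVZ,T (d=5/8); attach at lengths (5/16, 5/16); label the merged cluster BDMSTVZ
final tree: ((((B:43/16,V:53/16):185/16,((D:-1/10,S:31/10):127/8,Z:-7/8):169/16):135/16,M:35/8):5/16,T:5/16)
total length: 953/16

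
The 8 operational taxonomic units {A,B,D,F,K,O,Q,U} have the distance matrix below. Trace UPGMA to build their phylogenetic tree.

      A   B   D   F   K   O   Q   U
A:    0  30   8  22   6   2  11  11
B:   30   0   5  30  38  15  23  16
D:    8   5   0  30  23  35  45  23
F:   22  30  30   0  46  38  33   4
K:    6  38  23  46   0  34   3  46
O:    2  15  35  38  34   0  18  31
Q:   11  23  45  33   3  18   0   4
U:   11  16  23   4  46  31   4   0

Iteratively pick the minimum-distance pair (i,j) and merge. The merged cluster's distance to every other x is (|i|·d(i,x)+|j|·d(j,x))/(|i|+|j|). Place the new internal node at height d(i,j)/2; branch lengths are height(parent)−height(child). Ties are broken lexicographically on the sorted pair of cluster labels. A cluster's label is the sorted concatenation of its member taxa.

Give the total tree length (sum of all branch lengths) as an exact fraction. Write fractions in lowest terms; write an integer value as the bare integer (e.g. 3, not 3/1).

56

1. join A+O (d=2) ⇒ AO; edges |A|=1, |O|=1
  updated: d(AO,B)=45/2, d(AO,D)=43/2, d(AO,F)=30, d(AO,K)=20, d(AO,Q)=29/2, d(AO,U)=21
2. join K+Q (d=3) ⇒ KQ; edges |K|=3/2, |Q|=3/2
  updated: d(AO,KQ)=69/4, d(B,KQ)=61/2, d(D,KQ)=34, d(F,KQ)=79/2, d(KQ,U)=25
3. join F+U (d=4) ⇒ FU; edges |F|=2, |U|=2
  updated: d(AO,FU)=51/2, d(B,FU)=23, d(D,FU)=53/2, d(FU,KQ)=129/4
4. join B+D (d=5) ⇒ BD; edges |B|=5/2, |D|=5/2
  updated: d(AO,BD)=22, d(BD,FU)=99/4, d(BD,KQ)=129/4
5. join AO+KQ (d=69/4) ⇒ AKOQ; edges |AO|=61/8, |KQ|=57/8
  updated: d(AKOQ,BD)=217/8, d(AKOQ,FU)=231/8
6. join BD+FU (d=99/4) ⇒ BDFU; edges |BD|=79/8, |FU|=83/8
  updated: d(AKOQ,BDFU)=28
7. join AKOQ+BDFU (d=28) ⇒ ABDFKOQU; edges |AKOQ|=43/8, |BDFU|=13/8
final tree: (((A:1,O:1):61/8,(K:3/2,Q:3/2):57/8):43/8,((B:5/2,D:5/2):79/8,(F:2,U:2):83/8):13/8)
total length: 56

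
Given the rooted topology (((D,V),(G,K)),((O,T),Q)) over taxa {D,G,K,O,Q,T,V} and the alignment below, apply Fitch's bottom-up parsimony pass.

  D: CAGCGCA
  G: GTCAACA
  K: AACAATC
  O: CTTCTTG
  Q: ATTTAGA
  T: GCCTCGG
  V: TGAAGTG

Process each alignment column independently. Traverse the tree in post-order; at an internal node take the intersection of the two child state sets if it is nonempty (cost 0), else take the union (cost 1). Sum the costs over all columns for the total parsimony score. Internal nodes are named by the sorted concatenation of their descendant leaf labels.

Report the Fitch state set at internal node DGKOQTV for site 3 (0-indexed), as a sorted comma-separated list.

DV@0: {C} ∪ {T} = {C,T} (union, +1)
GK@0: {G} ∪ {A} = {A,G} (union, +1)
DGKV@0: {C,T} ∪ {A,G} = {A,C,G,T} (union, +1)
OT@0: {C} ∪ {G} = {C,G} (union, +1)
OQT@0: {C,G} ∪ {A} = {A,C,G} (union, +1)
DGKOQTV@0: {A,C,G,T} ∩ {A,C,G} = {A,C,G} (intersection, +0)
DV@1: {A} ∪ {G} = {A,G} (union, +1)
GK@1: {T} ∪ {A} = {A,T} (union, +1)
DGKV@1: {A,G} ∩ {A,T} = {A} (intersection, +0)
OT@1: {T} ∪ {C} = {C,T} (union, +1)
OQT@1: {C,T} ∩ {T} = {T} (intersection, +0)
DGKOQTV@1: {A} ∪ {T} = {A,T} (union, +1)
DV@2: {G} ∪ {A} = {A,G} (union, +1)
GK@2: {C} ∩ {C} = {C} (intersection, +0)
DGKV@2: {A,G} ∪ {C} = {A,C,G} (union, +1)
OT@2: {T} ∪ {C} = {C,T} (union, +1)
OQT@2: {C,T} ∩ {T} = {T} (intersection, +0)
DGKOQTV@2: {A,C,G} ∪ {T} = {A,C,G,T} (union, +1)
DV@3: {C} ∪ {A} = {A,C} (union, +1)
GK@3: {A} ∩ {A} = {A} (intersection, +0)
DGKV@3: {A,C} ∩ {A} = {A} (intersection, +0)
OT@3: {C} ∪ {T} = {C,T} (union, +1)
OQT@3: {C,T} ∩ {T} = {T} (intersection, +0)
DGKOQTV@3: {A} ∪ {T} = {A,T} (union, +1)
DV@4: {G} ∩ {G} = {G} (intersection, +0)
GK@4: {A} ∩ {A} = {A} (intersection, +0)
DGKV@4: {G} ∪ {A} = {A,G} (union, +1)
OT@4: {T} ∪ {C} = {C,T} (union, +1)
OQT@4: {C,T} ∪ {A} = {A,C,T} (union, +1)
DGKOQTV@4: {A,G} ∩ {A,C,T} = {A} (intersection, +0)
DV@5: {C} ∪ {T} = {C,T} (union, +1)
GK@5: {C} ∪ {T} = {C,T} (union, +1)
DGKV@5: {C,T} ∩ {C,T} = {C,T} (intersection, +0)
OT@5: {T} ∪ {G} = {G,T} (union, +1)
OQT@5: {G,T} ∩ {G} = {G} (intersection, +0)
DGKOQTV@5: {C,T} ∪ {G} = {C,G,T} (union, +1)
DV@6: {A} ∪ {G} = {A,G} (union, +1)
GK@6: {A} ∪ {C} = {A,C} (union, +1)
DGKV@6: {A,G} ∩ {A,C} = {A} (intersection, +0)
OT@6: {G} ∩ {G} = {G} (intersection, +0)
OQT@6: {G} ∪ {A} = {A,G} (union, +1)
DGKOQTV@6: {A} ∩ {A,G} = {A} (intersection, +0)
per-site changes: [5, 4, 4, 3, 3, 4, 3]; total = 26

A,T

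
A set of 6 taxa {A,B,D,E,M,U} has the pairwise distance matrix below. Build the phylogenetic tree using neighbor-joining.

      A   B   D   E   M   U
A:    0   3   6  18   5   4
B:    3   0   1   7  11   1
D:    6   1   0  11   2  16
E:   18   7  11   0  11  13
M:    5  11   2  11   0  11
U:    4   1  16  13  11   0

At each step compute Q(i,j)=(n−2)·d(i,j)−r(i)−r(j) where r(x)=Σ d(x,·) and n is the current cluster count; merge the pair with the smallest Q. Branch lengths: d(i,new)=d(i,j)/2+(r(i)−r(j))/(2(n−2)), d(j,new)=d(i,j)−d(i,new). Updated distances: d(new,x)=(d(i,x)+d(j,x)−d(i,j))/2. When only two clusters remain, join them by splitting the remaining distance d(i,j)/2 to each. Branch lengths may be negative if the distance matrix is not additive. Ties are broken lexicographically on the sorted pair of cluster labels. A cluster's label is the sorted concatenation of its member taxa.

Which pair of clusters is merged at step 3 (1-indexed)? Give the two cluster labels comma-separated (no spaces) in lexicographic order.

A,U

iteration 1: select D,M (d=2, Q=-68); attach at lengths (1/2, 3/2); label the merged cluster DM
  updated: d(A,DM)=9/2, d(B,DM)=5, d(DM,E)=10, d(DM,U)=25/2
iteration 2: select DM,E (d=10, Q=-50); attach at lengths (7/3, 23/3); label the merged cluster DEM
  updated: d(A,DEM)=25/4, d(B,DEM)=1, d(DEM,U)=31/4
iteration 3: select A,U (d=4, Q=-18); attach at lengths (17/8, 15/8); label the merged cluster AU
  updated: d(AU,B)=0, d(AU,DEM)=5
iteration 4: select AU,B (d=0, Q=-6); attach at lengths (2, -2); label the merged cluster ABU
  updated: d(ABU,DEM)=3
iteration 5: select ABU,DEM (d=3); attach at lengths (3/2, 3/2); label the merged cluster ABDEMU
final tree: (((A:17/8,U:15/8):2,B:-2):3/2,((D:1/2,M:3/2):7/3,E:23/3):3/2)
total length: 19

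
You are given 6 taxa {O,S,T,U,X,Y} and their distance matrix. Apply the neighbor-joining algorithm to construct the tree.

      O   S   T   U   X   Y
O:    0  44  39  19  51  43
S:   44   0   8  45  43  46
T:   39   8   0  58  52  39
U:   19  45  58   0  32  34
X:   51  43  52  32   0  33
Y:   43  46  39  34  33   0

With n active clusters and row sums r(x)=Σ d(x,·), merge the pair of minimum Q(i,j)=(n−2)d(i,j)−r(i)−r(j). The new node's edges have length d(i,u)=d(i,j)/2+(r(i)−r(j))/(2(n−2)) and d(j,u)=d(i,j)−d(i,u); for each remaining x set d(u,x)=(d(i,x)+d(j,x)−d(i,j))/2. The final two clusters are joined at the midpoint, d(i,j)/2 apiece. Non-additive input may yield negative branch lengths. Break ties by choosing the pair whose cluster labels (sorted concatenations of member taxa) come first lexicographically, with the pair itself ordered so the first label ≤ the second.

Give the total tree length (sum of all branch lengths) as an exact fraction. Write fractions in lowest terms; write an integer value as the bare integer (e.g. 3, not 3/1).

step 1: merge (S,T) at d=8, Q=-350; branch lengths S→11/4, T→21/4; new cluster ST
  updated: d(O,ST)=75/2, d(ST,U)=95/2, d(ST,X)=87/2, d(ST,Y)=77/2
step 2: merge (O,U) at d=19, Q=-226; branch lengths O→25/2, U→13/2; new cluster OU
  updated: d(OU,ST)=33, d(OU,X)=32, d(OU,Y)=29
step 3: merge (OU,ST) at d=33, Q=-143; branch lengths OU→45/4, ST→87/4; new cluster OSTU
  updated: d(OSTU,X)=85/4, d(OSTU,Y)=69/4
step 4: merge (OSTU,X) at d=85/4, Q=-143/2; branch lengths OSTU→11/4, X→37/2; new cluster OSTUX
  updated: d(OSTUX,Y)=29/2
step 5: merge (OSTUX,Y) at d=29/2; branch lengths OSTUX→29/4, Y→29/4; new cluster OSTUXY
final tree: ((((O:25/2,U:13/2):45/4,(S:11/4,T:21/4):87/4):11/4,X:37/2):29/4,Y:29/4)
total length: 383/4

383/4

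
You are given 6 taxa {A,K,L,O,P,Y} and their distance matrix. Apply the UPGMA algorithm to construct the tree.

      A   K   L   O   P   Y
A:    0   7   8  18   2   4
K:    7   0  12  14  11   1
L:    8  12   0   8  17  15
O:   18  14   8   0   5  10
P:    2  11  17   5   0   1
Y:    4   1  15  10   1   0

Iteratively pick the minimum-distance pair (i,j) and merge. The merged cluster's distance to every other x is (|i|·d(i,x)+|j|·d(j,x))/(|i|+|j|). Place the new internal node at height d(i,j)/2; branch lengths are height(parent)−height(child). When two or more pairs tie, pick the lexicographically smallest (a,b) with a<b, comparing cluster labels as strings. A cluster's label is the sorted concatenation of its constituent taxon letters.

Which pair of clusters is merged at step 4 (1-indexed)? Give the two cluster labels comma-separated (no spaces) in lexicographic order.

1. join K+Y (d=1) ⇒ KY; edges |K|=1/2, |Y|=1/2
  updated: d(A,KY)=11/2, d(KY,L)=27/2, d(KY,O)=12, d(KY,P)=6
2. join A+P (d=2) ⇒ AP; edges |A|=1, |P|=1
  updated: d(AP,KY)=23/4, d(AP,L)=25/2, d(AP,O)=23/2
3. join AP+KY (d=23/4) ⇒ AKPY; edges |AP|=15/8, |KY|=19/8
  updated: d(AKPY,L)=13, d(AKPY,O)=47/4
4. join L+O (d=8) ⇒ LO; edges |L|=4, |O|=4
  updated: d(AKPY,LO)=99/8
5. join AKPY+LO (d=99/8) ⇒ AKLOPY; edges |AKPY|=53/16, |LO|=35/16
final tree: (((A:1,P:1):15/8,(K:1/2,Y:1/2):19/8):53/16,(L:4,O:4):35/16)
total length: 83/4

L,O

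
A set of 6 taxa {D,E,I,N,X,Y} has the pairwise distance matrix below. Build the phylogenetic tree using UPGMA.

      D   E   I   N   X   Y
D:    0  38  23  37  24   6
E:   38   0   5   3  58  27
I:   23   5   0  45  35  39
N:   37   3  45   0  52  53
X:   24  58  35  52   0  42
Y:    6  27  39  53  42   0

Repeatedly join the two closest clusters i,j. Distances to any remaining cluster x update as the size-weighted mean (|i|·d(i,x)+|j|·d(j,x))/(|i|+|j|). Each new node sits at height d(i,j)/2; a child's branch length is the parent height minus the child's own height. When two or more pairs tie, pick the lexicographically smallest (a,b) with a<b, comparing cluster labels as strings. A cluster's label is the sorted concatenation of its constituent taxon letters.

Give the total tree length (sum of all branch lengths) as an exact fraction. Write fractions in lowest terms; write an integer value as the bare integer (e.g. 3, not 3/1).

step 1: merge (E,N) at d=3; branch lengths E→3/2, N→3/2; new cluster EN
  updated: d(D,EN)=75/2, d(EN,I)=25, d(EN,X)=55, d(EN,Y)=40
step 2: merge (D,Y) at d=6; branch lengths D→3, Y→3; new cluster DY
  updated: d(DY,EN)=155/4, d(DY,I)=31, d(DY,X)=33
step 3: merge (EN,I) at d=25; branch lengths EN→11, I→25/2; new cluster EIN
  updated: d(DY,EIN)=217/6, d(EIN,X)=145/3
step 4: merge (DY,X) at d=33; branch lengths DY→27/2, X→33/2; new cluster DXY
  updated: d(DXY,EIN)=362/9
step 5: merge (DXY,EIN) at d=362/9; branch lengths DXY→65/18, EIN→137/18; new cluster DEINXY
final tree: (((D:3,Y:3):27/2,X:33/2):65/18,((E:3/2,N:3/2):11,I:25/2):137/18)
total length: 1327/18

1327/18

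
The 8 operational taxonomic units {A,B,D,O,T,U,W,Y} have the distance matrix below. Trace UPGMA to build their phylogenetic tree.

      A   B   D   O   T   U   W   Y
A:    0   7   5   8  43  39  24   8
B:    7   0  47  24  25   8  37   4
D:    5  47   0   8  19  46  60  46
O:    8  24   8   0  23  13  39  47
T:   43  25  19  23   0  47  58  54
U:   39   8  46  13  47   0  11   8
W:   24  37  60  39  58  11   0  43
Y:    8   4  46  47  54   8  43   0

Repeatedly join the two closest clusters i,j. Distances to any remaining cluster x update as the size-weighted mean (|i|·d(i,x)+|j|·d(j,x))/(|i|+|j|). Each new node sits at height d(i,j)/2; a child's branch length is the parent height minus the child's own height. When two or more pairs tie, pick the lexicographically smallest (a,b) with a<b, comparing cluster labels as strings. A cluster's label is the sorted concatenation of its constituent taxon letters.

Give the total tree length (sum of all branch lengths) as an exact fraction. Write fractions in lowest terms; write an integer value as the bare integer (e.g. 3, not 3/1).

235/3

1. join B+Y (d=4) ⇒ BY; edges |B|=2, |Y|=2
  updated: d(A,BY)=15/2, d(BY,D)=93/2, d(BY,O)=71/2, d(BY,T)=79/2, d(BY,U)=8, d(BY,W)=40
2. join A+D (d=5) ⇒ AD; edges |A|=5/2, |D|=5/2
  updated: d(AD,BY)=27, d(AD,O)=8, d(AD,T)=31, d(AD,U)=85/2, d(AD,W)=42
3. join AD+O (d=8) ⇒ ADO; edges |AD|=3/2, |O|=4
  updated: d(ADO,BY)=179/6, d(ADO,T)=85/3, d(ADO,U)=98/3, d(ADO,W)=41
4. join BY+U (d=8) ⇒ BUY; edges |BY|=2, |U|=4
  updated: d(ADO,BUY)=277/9, d(BUY,T)=42, d(BUY,W)=91/3
5. join ADO+T (d=85/3) ⇒ ADOT; edges |ADO|=61/6, |T|=85/6
  updated: d(ADOT,BUY)=403/12, d(ADOT,W)=181/4
6. join BUY+W (d=91/3) ⇒ BUWY; edges |BUY|=67/6, |W|=91/6
  updated: d(ADOT,BUWY)=73/2
7. join ADOT+BUWY (d=73/2) ⇒ ABDOTUWY; edges |ADOT|=49/12, |BUWY|=37/12
final tree: ((((A:5/2,D:5/2):3/2,O:4):61/6,T:85/6):49/12,(((B:2,Y:2):2,U:4):67/6,W:91/6):37/12)
total length: 235/3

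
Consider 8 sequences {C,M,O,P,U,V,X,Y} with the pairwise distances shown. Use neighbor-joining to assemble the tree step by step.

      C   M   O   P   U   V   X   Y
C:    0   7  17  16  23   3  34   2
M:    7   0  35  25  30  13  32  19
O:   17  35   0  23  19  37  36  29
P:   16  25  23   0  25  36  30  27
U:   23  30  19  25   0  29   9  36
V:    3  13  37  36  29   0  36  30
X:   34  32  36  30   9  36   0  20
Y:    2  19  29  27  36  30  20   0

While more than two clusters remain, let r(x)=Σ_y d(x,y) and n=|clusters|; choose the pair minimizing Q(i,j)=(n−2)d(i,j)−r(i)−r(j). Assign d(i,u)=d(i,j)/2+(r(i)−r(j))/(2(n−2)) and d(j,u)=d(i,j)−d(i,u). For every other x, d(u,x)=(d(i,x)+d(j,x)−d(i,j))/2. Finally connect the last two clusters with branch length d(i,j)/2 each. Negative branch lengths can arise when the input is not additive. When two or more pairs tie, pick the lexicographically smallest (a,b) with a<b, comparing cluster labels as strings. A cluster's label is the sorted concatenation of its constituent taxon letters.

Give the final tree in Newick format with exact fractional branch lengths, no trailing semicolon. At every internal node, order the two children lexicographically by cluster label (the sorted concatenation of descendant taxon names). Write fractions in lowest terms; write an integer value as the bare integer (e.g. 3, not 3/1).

step 1: merge (U,X) at d=9, Q=-314; branch lengths U→7/3, X→20/3; new cluster UX
  updated: d(C,UX)=24, d(M,UX)=53/2, d(O,UX)=23, d(P,UX)=23, d(UX,V)=28, d(UX,Y)=47/2
step 2: merge (M,V) at d=13, Q=-415/2; branch lengths M→87/20, V→173/20; new cluster MV
  updated: d(C,MV)=-3/2, d(MV,O)=59/2, d(MV,P)=24, d(MV,UX)=83/4, d(MV,Y)=18
step 3: merge (C,MV) at d=-3/2, Q=-617/4; branch lengths C→-157/32, MV→109/32; new cluster CMV
  updated: d(CMV,O)=24, d(CMV,P)=83/4, d(CMV,UX)=185/8, d(CMV,Y)=43/4
step 4: merge (CMV,Y) at d=43/4, Q=-1093/8; branch lengths CMV→55/16, Y→117/16; new cluster CMVY
  updated: d(CMVY,O)=169/8, d(CMVY,P)=37/2, d(CMVY,UX)=287/16
step 5: merge (CMVY,UX) at d=287/16, Q=-685/8; branch lengths CMVY→59/8, UX→169/16; new cluster CMUVXY
  updated: d(CMUVXY,O)=419/32, d(CMUVXY,P)=377/32
step 6: merge (CMUVXY,O) at d=419/32, Q=-383/8; branch lengths CMUVXY→15/16, O→389/32; new cluster CMOUVXY
  updated: d(CMOUVXY,P)=347/32
step 7: merge (CMOUVXY,P) at d=347/32; branch lengths CMOUVXY→347/64, P→347/64; new cluster CMOPUVXY
final tree: (((((C:-157/32,(M:87/20,V:173/20):109/32):55/16,Y:117/16):59/8,(U:7/3,X:20/3):169/16):15/16,O:389/32):347/64,P:347/64)
total length: 585/8

(((((C:-157/32,(M:87/20,V:173/20):109/32):55/16,Y:117/16):59/8,(U:7/3,X:20/3):169/16):15/16,O:389/32):347/64,P:347/64)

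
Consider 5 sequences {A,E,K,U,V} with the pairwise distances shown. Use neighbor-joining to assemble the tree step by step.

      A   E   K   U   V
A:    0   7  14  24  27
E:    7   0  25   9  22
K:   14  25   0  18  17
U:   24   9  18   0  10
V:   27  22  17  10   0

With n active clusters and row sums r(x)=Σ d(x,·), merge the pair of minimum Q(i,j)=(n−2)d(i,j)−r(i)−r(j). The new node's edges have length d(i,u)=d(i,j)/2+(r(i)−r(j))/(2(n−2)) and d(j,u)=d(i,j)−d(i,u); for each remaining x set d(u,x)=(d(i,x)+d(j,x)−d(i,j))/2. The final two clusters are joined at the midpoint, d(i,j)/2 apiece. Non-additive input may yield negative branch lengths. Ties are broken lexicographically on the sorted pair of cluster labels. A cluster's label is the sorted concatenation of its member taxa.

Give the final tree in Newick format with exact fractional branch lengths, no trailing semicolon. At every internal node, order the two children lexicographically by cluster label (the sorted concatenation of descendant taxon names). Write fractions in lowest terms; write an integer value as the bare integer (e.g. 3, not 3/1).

((((A:5,E:2):31/4,K:33/4):17/4,U:13/4):27/8,V:27/8)

1. join A+E (d=7, Q=-114) ⇒ AE; edges |A|=5, |E|=2
  updated: d(AE,K)=16, d(AE,U)=13, d(AE,V)=21
2. join AE+K (d=16, Q=-69) ⇒ AEK; edges |AE|=31/4, |K|=33/4
  updated: d(AEK,U)=15/2, d(AEK,V)=11
3. join AEK+U (d=15/2, Q=-57/2) ⇒ AEKU; edges |AEK|=17/4, |U|=13/4
  updated: d(AEKU,V)=27/4
4. join AEKU+V (d=27/4) ⇒ AEKUV; edges |AEKU|=27/8, |V|=27/8
final tree: ((((A:5,E:2):31/4,K:33/4):17/4,U:13/4):27/8,V:27/8)
total length: 149/4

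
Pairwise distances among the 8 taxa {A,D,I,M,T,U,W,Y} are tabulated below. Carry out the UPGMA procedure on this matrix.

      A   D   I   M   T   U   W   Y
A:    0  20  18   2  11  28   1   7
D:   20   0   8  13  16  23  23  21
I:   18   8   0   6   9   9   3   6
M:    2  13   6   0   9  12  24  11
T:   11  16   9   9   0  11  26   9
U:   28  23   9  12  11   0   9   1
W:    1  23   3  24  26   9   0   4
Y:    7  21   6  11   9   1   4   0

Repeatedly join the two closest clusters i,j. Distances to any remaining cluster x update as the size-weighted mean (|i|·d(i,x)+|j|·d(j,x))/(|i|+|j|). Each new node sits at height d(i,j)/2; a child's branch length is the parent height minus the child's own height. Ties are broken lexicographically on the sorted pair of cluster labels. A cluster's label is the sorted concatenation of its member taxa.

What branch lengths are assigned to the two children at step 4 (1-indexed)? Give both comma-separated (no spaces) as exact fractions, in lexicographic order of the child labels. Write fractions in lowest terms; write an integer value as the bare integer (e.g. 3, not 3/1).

1. join A+W (d=1) ⇒ AW; edges |A|=1/2, |W|=1/2
  updated: d(AW,D)=43/2, d(AW,I)=21/2, d(AW,M)=13, d(AW,T)=37/2, d(AW,U)=37/2, d(AW,Y)=11/2
2. join U+Y (d=1) ⇒ UY; edges |U|=1/2, |Y|=1/2
  updated: d(AW,UY)=12, d(D,UY)=22, d(I,UY)=15/2, d(M,UY)=23/2, d(T,UY)=10
3. join I+M (d=6) ⇒ IM; edges |I|=3, |M|=3
  updated: d(AW,IM)=47/4, d(D,IM)=21/2, d(IM,T)=9, d(IM,UY)=19/2
4. join IM+T (d=9) ⇒ IMT; edges |IM|=3/2, |T|=9/2
  updated: d(AW,IMT)=14, d(D,IMT)=37/3, d(IMT,UY)=29/3
5. join IMT+UY (d=29/3) ⇒ IMTUY; edges |IMT|=1/3, |UY|=13/3
  updated: d(AW,IMTUY)=66/5, d(D,IMTUY)=81/5
6. join AW+IMTUY (d=66/5) ⇒ AIMTUWY; edges |AW|=61/10, |IMTUY|=53/30
  updated: d(AIMTUWY,D)=124/7
7. join AIMTUWY+D (d=124/7) ⇒ ADIMTUWY; edges |AIMTUWY|=79/35, |D|=62/7
final tree: (((A:1/2,W:1/2):61/10,(((I:3,M:3):3/2,T:9/2):1/3,(U:1/2,Y:1/2):13/3):53/30):79/35,D:62/7)
total length: 3953/105

3/2,9/2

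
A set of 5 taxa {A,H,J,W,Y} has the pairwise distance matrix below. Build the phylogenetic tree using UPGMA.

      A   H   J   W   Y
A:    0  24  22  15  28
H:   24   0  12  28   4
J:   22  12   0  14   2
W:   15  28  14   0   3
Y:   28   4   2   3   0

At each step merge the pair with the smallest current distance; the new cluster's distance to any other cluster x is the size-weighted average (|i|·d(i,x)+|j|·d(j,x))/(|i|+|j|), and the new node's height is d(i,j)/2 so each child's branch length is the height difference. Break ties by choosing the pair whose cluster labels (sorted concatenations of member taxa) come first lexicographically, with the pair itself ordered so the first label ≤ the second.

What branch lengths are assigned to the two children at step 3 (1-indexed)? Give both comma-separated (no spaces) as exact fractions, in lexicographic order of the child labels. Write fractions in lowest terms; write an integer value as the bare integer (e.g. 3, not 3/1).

iteration 1: select J,Y (d=2); attach at lengths (1, 1); label the merged cluster JY
  updated: d(A,JY)=25, d(H,JY)=8, d(JY,W)=17/2
iteration 2: select H,JY (d=8); attach at lengths (4, 3); label the merged cluster HJY
  updated: d(A,HJY)=74/3, d(HJY,W)=15
iteration 3: select A,W (d=15); attach at lengths (15/2, 15/2); label the merged cluster AW
  updated: d(AW,HJY)=119/6
iteration 4: select AW,HJY (d=119/6); attach at lengths (29/12, 71/12); label the merged cluster AHJWY
final tree: ((A:15/2,W:15/2):29/12,(H:4,(J:1,Y:1):3):71/12)
total length: 97/3

15/2,15/2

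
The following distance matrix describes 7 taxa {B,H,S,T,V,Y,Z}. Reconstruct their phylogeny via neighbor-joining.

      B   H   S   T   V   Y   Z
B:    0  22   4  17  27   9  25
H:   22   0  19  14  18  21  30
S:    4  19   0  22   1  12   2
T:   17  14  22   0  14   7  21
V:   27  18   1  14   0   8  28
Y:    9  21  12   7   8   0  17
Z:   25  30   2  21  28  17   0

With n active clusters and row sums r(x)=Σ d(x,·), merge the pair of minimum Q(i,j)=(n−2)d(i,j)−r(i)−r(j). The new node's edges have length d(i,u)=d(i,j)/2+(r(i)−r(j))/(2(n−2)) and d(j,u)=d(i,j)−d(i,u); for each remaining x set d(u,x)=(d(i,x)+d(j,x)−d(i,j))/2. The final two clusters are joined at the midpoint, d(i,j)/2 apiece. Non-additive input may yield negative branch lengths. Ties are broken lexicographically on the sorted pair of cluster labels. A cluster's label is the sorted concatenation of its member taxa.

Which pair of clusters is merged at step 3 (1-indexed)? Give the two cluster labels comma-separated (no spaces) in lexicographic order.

H,T

1. join S+Z (d=2, Q=-173) ⇒ SZ; edges |S|=-53/10, |Z|=73/10
  updated: d(B,SZ)=27/2, d(H,SZ)=47/2, d(SZ,T)=41/2, d(SZ,V)=27/2, d(SZ,Y)=27/2
2. join B+SZ (d=27/2, Q=-119) ⇒ BSZ; edges |B|=29/4, |SZ|=25/4
  updated: d(BSZ,H)=16, d(BSZ,T)=12, d(BSZ,V)=27/2, d(BSZ,Y)=9/2
3. join H+T (d=14, Q=-74) ⇒ HT; edges |H|=32/3, |T|=10/3
  updated: d(BSZ,HT)=7, d(HT,V)=9, d(HT,Y)=7
4. join BSZ+Y (d=9/2, Q=-71/2) ⇒ BSYZ; edges |BSZ|=29/8, |Y|=7/8
  updated: d(BSYZ,HT)=19/4, d(BSYZ,V)=17/2
5. join BSYZ+HT (d=19/4, Q=-89/4) ⇒ BHSTYZ; edges |BSYZ|=17/8, |HT|=21/8
  updated: d(BHSTYZ,V)=51/8
6. join BHSTYZ+V (d=51/8) ⇒ BHSTVYZ; edges |BHSTYZ|=51/16, |V|=51/16
final tree: ((((B:29/4,(S:-53/10,Z:73/10):25/4):29/8,Y:7/8):17/8,(H:32/3,T:10/3):21/8):51/16,V:51/16)
total length: 361/8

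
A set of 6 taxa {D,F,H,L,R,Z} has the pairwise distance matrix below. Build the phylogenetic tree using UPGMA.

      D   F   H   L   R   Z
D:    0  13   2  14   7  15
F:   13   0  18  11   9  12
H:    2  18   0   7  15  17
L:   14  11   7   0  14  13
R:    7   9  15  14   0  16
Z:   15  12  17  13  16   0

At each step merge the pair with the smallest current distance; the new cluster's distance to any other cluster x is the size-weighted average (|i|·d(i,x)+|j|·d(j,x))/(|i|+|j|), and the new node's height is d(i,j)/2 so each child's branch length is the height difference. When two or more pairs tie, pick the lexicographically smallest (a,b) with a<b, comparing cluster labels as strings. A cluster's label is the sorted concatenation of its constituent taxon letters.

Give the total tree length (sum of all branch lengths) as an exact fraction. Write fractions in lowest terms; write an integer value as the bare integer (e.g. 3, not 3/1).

637/20

step 1: merge (D,H) at d=2; branch lengths D→1, H→1; new cluster DH
  updated: d(DH,F)=31/2, d(DH,L)=21/2, d(DH,R)=11, d(DH,Z)=16
step 2: merge (F,R) at d=9; branch lengths F→9/2, R→9/2; new cluster FR
  updated: d(DH,FR)=53/4, d(FR,L)=25/2, d(FR,Z)=14
step 3: merge (DH,L) at d=21/2; branch lengths DH→17/4, L→21/4; new cluster DHL
  updated: d(DHL,FR)=13, d(DHL,Z)=15
step 4: merge (DHL,FR) at d=13; branch lengths DHL→5/4, FR→2; new cluster DFHLR
  updated: d(DFHLR,Z)=73/5
step 5: merge (DFHLR,Z) at d=73/5; branch lengths DFHLR→4/5, Z→73/10; new cluster DFHLRZ
final tree: ((((D:1,H:1):17/4,L:21/4):5/4,(F:9/2,R:9/2):2):4/5,Z:73/10)
total length: 637/20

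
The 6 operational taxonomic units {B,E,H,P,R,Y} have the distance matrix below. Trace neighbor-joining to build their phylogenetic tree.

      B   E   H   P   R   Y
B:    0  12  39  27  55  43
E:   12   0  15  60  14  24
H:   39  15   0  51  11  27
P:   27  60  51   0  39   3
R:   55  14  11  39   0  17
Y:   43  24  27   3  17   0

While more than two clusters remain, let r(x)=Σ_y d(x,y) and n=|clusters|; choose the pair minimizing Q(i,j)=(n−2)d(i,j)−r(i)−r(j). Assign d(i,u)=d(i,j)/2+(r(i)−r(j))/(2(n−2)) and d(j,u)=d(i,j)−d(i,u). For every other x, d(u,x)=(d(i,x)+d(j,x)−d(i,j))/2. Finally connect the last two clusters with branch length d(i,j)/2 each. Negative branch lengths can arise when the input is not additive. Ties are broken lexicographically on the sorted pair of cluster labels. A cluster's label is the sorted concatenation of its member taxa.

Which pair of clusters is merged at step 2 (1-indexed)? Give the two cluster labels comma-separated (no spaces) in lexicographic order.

B,E

step 1: merge (P,Y) at d=3, Q=-282; branch lengths P→39/4, Y→-27/4; new cluster PY
  updated: d(B,PY)=67/2, d(E,PY)=81/2, d(H,PY)=75/2, d(PY,R)=53/2
step 2: merge (B,E) at d=12, Q=-185; branch lengths B→47/3, E→-11/3; new cluster BE
  updated: d(BE,H)=21, d(BE,PY)=31, d(BE,R)=57/2
step 3: merge (BE,PY) at d=31, Q=-227/2; branch lengths BE→95/8, PY→153/8; new cluster BEPY
  updated: d(BEPY,H)=55/4, d(BEPY,R)=12
step 4: merge (BEPY,H) at d=55/4, Q=-147/4; branch lengths BEPY→59/8, H→51/8; new cluster BEHPY
  updated: d(BEHPY,R)=37/8
step 5: merge (BEHPY,R) at d=37/8; branch lengths BEHPY→37/16, R→37/16; new cluster BEHPRY
final tree: ((((B:47/3,E:-11/3):95/8,(P:39/4,Y:-27/4):153/8):59/8,H:51/8):37/16,R:37/16)
total length: 515/8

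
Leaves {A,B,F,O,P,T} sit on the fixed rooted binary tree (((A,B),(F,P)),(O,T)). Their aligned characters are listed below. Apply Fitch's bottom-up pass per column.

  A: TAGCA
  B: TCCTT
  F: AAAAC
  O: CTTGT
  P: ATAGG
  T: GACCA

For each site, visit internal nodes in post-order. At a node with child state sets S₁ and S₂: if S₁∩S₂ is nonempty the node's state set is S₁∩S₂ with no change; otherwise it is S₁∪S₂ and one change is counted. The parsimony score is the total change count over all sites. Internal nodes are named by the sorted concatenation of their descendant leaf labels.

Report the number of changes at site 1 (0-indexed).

3

AB@0: {T} ∩ {T} = {T} (intersection, +0)
FP@0: {A} ∩ {A} = {A} (intersection, +0)
ABFP@0: {T} ∪ {A} = {A,T} (union, +1)
OT@0: {C} ∪ {G} = {C,G} (union, +1)
ABFOPT@0: {A,T} ∪ {C,G} = {A,C,G,T} (union, +1)
AB@1: {A} ∪ {C} = {A,C} (union, +1)
FP@1: {A} ∪ {T} = {A,T} (union, +1)
ABFP@1: {A,C} ∩ {A,T} = {A} (intersection, +0)
OT@1: {T} ∪ {A} = {A,T} (union, +1)
ABFOPT@1: {A} ∩ {A,T} = {A} (intersection, +0)
AB@2: {G} ∪ {C} = {C,G} (union, +1)
FP@2: {A} ∩ {A} = {A} (intersection, +0)
ABFP@2: {C,G} ∪ {A} = {A,C,G} (union, +1)
OT@2: {T} ∪ {C} = {C,T} (union, +1)
ABFOPT@2: {A,C,G} ∩ {C,T} = {C} (intersection, +0)
AB@3: {C} ∪ {T} = {C,T} (union, +1)
FP@3: {A} ∪ {G} = {A,G} (union, +1)
ABFP@3: {C,T} ∪ {A,G} = {A,C,G,T} (union, +1)
OT@3: {G} ∪ {C} = {C,G} (union, +1)
ABFOPT@3: {A,C,G,T} ∩ {C,G} = {C,G} (intersection, +0)
AB@4: {A} ∪ {T} = {A,T} (union, +1)
FP@4: {C} ∪ {G} = {C,G} (union, +1)
ABFP@4: {A,T} ∪ {C,G} = {A,C,G,T} (union, +1)
OT@4: {T} ∪ {A} = {A,T} (union, +1)
ABFOPT@4: {A,C,G,T} ∩ {A,T} = {A,T} (intersection, +0)
per-site changes: [3, 3, 3, 4, 4]; total = 17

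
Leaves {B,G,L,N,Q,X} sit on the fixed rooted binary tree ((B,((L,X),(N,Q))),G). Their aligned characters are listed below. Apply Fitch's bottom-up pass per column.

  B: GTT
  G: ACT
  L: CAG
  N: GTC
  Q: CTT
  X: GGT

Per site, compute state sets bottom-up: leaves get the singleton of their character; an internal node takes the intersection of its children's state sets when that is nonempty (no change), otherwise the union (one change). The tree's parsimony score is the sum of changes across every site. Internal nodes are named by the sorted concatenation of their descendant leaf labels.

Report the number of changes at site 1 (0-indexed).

3

LX@0: {C} ∪ {G} = {C,G} (union, +1)
NQ@0: {G} ∪ {C} = {C,G} (union, +1)
LNQX@0: {C,G} ∩ {C,G} = {C,G} (intersection, +0)
BLNQX@0: {G} ∩ {C,G} = {G} (intersection, +0)
BGLNQX@0: {G} ∪ {A} = {A,G} (union, +1)
LX@1: {A} ∪ {G} = {A,G} (union, +1)
NQ@1: {T} ∩ {T} = {T} (intersection, +0)
LNQX@1: {A,G} ∪ {T} = {A,G,T} (union, +1)
BLNQX@1: {T} ∩ {A,G,T} = {T} (intersection, +0)
BGLNQX@1: {T} ∪ {C} = {C,T} (union, +1)
LX@2: {G} ∪ {T} = {G,T} (union, +1)
NQ@2: {C} ∪ {T} = {C,T} (union, +1)
LNQX@2: {G,T} ∩ {C,T} = {T} (intersection, +0)
BLNQX@2: {T} ∩ {T} = {T} (intersection, +0)
BGLNQX@2: {T} ∩ {T} = {T} (intersection, +0)
per-site changes: [3, 3, 2]; total = 8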